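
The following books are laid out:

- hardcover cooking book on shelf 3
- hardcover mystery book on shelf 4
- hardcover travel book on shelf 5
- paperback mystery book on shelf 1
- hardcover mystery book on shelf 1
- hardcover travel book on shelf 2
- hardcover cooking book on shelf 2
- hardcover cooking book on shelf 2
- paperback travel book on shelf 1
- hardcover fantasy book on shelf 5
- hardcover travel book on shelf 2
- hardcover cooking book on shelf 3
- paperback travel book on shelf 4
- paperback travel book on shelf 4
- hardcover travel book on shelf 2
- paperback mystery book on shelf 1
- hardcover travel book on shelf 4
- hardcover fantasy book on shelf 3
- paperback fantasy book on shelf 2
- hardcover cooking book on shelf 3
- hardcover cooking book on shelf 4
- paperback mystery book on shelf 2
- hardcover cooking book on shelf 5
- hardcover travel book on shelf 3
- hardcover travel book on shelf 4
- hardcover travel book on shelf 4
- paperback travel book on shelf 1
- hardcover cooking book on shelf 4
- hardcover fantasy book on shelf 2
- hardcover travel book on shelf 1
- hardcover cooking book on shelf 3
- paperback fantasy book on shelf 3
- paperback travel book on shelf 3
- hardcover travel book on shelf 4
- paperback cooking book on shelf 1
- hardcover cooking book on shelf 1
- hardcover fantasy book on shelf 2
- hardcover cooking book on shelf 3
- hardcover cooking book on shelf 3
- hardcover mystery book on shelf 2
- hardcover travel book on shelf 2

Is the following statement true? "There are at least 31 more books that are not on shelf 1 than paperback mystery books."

False

books that are not on shelf 1: 33.
paperback mystery books: 3.
The claim requires 33 − 3 = 30 ≥ 31, which does not hold.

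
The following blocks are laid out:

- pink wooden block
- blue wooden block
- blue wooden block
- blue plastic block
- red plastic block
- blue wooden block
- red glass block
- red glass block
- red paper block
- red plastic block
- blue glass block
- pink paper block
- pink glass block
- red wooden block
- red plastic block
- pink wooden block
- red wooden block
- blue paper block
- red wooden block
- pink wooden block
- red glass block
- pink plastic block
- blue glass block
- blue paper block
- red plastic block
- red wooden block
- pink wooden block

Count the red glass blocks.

3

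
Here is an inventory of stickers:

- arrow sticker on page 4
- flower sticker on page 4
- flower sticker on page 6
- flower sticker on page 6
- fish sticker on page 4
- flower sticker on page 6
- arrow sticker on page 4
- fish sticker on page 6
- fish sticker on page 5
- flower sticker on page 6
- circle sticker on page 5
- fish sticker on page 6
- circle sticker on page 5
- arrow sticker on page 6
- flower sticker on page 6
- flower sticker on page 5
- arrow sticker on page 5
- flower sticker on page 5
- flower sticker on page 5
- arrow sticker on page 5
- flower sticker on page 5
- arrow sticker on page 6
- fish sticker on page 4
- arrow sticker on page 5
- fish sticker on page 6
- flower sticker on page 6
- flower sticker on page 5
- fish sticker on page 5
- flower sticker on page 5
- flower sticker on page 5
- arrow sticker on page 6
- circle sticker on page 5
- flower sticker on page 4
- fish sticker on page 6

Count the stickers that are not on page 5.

Total stickers: 34; with the excluded value: 15; remaining 34 − 15 = 19.

19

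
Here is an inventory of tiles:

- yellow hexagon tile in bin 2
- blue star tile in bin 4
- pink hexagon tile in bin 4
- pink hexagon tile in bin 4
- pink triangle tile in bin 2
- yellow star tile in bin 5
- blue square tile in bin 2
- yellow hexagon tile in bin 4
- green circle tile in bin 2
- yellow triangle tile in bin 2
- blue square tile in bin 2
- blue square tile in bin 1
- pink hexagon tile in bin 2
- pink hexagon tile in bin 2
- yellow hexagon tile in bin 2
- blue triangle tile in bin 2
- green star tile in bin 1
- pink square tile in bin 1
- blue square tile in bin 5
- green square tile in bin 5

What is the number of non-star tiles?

Total tiles: 20; with the excluded value: 3; remaining 20 − 3 = 17.

17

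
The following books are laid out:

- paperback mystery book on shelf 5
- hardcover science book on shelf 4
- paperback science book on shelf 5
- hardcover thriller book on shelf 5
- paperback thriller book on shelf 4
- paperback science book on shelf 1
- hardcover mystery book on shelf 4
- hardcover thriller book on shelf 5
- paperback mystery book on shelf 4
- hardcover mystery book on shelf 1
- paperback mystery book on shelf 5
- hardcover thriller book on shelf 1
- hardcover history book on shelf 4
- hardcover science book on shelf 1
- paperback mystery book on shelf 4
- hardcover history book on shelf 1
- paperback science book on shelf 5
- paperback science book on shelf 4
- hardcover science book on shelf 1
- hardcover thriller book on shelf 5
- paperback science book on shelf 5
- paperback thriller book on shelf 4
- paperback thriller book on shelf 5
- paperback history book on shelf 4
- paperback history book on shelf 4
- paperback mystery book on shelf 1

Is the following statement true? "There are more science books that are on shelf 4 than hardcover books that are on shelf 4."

False

There are 2 science books on shelf 4.
There are 3 hardcover books on shelf 4.
The claim requires 2 > 3, which does not hold.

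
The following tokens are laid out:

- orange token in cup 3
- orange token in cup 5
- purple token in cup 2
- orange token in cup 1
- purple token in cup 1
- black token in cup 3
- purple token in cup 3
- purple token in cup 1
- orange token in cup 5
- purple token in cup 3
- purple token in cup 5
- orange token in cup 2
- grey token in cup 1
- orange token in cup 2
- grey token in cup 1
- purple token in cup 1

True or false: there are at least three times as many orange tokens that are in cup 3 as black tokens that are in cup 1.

There is 1 orange token in cup 3.
There are 0 black tokens in cup 1.
The claim requires 1 ≥ 3 × 0 = 0, which holds.

True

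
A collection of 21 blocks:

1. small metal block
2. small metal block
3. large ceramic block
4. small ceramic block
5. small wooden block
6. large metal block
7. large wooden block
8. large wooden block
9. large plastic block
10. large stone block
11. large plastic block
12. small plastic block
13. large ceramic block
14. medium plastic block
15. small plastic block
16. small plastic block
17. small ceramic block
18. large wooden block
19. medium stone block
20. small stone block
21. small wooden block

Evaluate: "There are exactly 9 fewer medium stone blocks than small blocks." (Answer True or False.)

True

medium stone blocks: 1.
small blocks: 10.
The claim requires 10 − 1 (= 9) to equal 9, which holds.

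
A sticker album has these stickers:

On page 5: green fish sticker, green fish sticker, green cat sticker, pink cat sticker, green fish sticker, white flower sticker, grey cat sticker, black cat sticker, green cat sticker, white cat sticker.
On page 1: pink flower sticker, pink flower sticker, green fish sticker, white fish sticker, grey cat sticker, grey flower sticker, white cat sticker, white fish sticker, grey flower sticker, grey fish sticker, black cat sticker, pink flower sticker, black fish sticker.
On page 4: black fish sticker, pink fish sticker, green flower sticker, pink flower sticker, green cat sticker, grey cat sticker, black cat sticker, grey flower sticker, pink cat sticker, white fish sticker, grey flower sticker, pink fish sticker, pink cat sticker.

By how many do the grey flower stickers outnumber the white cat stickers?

grey flower stickers: 4.
white cat stickers: 2.
4 − 2 = 2.

2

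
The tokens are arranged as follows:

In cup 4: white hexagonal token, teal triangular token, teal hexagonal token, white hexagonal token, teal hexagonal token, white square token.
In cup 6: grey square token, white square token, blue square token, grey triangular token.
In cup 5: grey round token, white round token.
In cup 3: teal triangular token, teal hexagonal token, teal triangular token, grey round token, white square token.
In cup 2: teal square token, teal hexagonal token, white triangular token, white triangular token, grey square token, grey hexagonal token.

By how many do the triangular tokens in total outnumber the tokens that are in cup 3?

1

triangular tokens: 6.
tokens in cup 3: 5.
6 − 5 = 1.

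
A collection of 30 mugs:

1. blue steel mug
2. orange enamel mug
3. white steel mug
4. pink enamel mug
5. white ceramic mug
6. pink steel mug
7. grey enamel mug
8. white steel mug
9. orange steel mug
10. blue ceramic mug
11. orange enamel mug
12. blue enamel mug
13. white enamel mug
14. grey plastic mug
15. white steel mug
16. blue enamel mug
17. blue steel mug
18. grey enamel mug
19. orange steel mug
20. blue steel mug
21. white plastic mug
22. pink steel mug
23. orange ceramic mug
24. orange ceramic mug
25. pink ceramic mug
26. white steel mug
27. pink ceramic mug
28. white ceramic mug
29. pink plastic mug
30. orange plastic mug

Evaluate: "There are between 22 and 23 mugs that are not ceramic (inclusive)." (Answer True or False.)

|mugs that are not ceramic| = 23.
The claim requires 22 ≤ 23 ≤ 23, which holds.

True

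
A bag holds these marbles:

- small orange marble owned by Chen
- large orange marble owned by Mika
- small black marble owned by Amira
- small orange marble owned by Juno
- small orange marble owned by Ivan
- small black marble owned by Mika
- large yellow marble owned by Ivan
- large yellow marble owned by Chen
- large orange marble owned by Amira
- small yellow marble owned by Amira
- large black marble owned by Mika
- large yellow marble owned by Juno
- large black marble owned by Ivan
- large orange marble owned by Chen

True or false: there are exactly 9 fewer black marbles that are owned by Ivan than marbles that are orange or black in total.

True

black marbles owned by Ivan: 1.
marbles that are orange or black: 10.
The claim requires 10 − 1 (= 9) to equal 9, which holds.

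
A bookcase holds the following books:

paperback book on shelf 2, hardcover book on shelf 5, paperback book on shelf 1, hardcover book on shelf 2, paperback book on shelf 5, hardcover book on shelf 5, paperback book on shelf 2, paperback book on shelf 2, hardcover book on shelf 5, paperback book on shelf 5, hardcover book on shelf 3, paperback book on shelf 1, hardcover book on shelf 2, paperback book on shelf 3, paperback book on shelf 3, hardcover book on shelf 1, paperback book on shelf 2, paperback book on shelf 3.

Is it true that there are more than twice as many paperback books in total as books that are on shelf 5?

True

There are 11 paperback books.
There are 5 books on shelf 5.
The claim requires 11 > 2 × 5 = 10, which holds.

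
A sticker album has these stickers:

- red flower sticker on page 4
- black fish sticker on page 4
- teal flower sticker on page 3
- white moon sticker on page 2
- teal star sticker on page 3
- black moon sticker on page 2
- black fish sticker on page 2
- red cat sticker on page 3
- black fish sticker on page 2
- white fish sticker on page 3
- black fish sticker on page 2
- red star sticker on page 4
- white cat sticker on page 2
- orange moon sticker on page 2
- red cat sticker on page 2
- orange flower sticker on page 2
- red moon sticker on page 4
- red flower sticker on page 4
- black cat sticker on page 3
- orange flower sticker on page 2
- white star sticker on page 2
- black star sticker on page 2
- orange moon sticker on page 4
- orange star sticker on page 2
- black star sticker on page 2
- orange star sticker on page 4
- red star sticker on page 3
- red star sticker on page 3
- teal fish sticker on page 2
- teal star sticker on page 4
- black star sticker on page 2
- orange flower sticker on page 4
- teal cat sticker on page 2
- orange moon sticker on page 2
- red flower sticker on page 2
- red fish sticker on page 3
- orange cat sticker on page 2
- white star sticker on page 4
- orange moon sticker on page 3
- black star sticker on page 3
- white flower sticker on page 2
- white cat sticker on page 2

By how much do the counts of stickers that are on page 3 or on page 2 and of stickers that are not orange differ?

0

stickers on page 3 or on page 2: 32. stickers that are not orange: 32.
|32 − 32| = 32 − 32 = 0.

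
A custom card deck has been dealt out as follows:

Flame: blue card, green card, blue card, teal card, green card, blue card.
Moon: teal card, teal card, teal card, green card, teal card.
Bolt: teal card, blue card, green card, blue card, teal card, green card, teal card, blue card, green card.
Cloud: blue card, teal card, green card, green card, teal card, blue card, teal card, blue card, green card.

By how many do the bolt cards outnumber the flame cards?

bolt cards: 9.
flame cards: 6.
9 − 6 = 3.

3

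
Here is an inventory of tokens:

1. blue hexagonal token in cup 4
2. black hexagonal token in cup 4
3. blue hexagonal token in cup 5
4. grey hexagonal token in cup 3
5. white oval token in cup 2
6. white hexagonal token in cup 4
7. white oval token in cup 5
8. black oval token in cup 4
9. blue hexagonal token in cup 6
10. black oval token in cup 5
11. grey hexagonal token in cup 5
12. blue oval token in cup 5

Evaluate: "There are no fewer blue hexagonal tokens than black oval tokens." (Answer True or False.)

blue hexagonal tokens: 3.
black oval tokens: 2.
The claim requires 3 ≥ 2, which holds.

True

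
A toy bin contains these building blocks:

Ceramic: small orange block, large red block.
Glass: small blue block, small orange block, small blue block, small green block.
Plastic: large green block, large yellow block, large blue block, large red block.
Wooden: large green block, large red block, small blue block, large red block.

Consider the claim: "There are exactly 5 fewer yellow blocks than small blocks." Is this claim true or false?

There is 1 yellow block.
There are 6 small blocks.
The claim requires 6 − 1 (= 5) to equal 5, which holds.

True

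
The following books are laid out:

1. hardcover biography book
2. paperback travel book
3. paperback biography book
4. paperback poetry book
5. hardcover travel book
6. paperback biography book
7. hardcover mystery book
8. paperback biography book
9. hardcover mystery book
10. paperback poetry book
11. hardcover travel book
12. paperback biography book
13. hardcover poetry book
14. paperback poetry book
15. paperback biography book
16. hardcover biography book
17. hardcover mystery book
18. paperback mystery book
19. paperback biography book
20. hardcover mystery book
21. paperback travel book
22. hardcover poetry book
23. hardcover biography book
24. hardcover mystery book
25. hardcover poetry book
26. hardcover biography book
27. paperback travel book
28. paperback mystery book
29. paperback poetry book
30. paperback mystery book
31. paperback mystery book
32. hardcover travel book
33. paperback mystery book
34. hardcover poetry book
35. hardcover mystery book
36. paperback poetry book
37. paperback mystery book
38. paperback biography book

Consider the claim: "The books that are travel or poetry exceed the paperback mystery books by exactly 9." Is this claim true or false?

True

books that are travel or poetry: 15.
paperback mystery books: 6.
The claim requires 15 − 6 (= 9) to equal 9, which holds.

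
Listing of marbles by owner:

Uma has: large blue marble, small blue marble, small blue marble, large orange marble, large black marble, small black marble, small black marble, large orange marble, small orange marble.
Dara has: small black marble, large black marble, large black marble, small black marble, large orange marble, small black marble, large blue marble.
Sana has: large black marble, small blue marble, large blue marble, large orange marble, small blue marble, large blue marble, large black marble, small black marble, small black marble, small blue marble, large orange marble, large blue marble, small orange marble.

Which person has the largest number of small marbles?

Counts by owner (restricted to small marbles): Sana→6, Uma→5, Dara→3.
The maximum is 6, held uniquely by Sana.

Sana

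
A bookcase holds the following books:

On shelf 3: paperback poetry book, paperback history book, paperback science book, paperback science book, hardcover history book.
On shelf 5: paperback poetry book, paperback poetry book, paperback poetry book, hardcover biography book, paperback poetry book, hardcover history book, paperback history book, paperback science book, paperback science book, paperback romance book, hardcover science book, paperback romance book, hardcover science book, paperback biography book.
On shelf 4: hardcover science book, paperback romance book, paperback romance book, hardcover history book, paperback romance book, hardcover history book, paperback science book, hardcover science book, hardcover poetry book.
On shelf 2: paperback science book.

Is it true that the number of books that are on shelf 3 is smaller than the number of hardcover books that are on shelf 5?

|books on shelf 3| = 5.
|hardcover books on shelf 5| = 4.
The claim requires 5 < 4, which does not hold.

False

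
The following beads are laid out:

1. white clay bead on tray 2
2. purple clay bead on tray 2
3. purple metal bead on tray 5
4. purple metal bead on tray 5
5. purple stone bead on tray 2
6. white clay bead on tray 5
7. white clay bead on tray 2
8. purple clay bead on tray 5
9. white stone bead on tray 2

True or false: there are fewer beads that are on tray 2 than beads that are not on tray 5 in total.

False

beads on tray 2: 5.
beads that are not on tray 5: 5.
The claim requires 5 < 5, which does not hold.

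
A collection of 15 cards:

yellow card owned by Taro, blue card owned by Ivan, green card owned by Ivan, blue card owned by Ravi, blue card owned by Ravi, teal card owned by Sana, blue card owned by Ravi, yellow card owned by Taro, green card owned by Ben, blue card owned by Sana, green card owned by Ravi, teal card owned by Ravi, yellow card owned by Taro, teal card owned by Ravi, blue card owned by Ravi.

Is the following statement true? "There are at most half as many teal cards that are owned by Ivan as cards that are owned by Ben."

Count of teal cards owned by Ivan: 0.
Count of cards owned by Ben: 1.
The claim requires 2 × 0 = 0 ≤ 1, which holds.

True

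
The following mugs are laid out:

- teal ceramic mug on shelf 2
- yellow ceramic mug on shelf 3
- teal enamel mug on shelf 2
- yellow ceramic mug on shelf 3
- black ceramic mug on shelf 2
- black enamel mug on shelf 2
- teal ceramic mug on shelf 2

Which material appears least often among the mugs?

Counts by material: ceramic 5, enamel 2.
The minimum is 2, held uniquely by enamel.

enamel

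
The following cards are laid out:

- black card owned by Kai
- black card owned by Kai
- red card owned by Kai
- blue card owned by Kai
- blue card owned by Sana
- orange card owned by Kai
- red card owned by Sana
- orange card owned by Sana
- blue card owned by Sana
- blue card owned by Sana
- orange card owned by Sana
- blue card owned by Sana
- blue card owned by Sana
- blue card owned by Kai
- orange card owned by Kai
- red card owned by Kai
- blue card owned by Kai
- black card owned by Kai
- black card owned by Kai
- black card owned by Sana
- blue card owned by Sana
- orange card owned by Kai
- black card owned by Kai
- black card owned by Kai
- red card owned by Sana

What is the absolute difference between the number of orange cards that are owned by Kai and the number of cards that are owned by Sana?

8

orange cards owned by Kai: 3. cards owned by Sana: 11.
|3 − 11| = 11 − 3 = 8.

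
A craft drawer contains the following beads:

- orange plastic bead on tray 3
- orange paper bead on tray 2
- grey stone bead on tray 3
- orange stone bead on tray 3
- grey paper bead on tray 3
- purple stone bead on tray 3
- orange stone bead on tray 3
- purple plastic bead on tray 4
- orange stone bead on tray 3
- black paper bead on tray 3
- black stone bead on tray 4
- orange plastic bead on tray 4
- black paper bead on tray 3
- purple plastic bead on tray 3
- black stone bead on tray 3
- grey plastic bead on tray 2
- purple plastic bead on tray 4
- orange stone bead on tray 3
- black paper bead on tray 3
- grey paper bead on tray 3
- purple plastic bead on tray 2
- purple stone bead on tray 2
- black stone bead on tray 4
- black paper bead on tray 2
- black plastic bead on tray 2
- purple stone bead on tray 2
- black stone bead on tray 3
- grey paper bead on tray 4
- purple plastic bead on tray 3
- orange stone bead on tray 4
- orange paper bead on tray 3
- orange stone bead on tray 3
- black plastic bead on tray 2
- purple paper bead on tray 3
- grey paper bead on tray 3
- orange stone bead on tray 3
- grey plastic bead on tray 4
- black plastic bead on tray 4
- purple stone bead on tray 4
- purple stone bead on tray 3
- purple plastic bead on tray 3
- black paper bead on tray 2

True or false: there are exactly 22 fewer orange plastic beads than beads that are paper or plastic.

|orange plastic beads| = 2.
|beads that are paper or plastic| = 25.
The claim requires 25 − 2 (= 23) to equal 22, which does not hold.

False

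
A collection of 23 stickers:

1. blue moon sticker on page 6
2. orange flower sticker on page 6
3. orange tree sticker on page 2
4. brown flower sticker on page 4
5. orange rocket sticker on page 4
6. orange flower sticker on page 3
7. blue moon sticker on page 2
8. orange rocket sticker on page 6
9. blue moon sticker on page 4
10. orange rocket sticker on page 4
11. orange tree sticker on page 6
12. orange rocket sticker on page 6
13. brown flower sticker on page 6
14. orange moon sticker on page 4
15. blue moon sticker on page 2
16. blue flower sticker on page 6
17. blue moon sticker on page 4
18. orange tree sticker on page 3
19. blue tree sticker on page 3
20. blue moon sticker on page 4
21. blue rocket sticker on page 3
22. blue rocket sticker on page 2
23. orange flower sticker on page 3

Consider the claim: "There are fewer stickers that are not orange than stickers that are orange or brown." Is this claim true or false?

There are 12 stickers that are not orange.
There are 13 stickers that are orange or brown.
The claim requires 12 < 13, which holds.

True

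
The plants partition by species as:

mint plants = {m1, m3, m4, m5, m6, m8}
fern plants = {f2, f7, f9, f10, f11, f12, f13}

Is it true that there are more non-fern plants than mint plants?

False

There are 6 non-fern plants.
There are 6 mint plants.
The claim requires 6 > 6, which does not hold.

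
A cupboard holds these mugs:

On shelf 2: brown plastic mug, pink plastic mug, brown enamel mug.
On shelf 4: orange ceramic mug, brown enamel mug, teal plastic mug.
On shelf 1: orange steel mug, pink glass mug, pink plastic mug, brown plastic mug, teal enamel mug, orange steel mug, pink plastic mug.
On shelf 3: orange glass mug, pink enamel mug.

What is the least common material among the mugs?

ceramic

Counts by material: plastic 6, enamel 4, glass 2, steel 2, ceramic 1.
The minimum is 1, held uniquely by ceramic.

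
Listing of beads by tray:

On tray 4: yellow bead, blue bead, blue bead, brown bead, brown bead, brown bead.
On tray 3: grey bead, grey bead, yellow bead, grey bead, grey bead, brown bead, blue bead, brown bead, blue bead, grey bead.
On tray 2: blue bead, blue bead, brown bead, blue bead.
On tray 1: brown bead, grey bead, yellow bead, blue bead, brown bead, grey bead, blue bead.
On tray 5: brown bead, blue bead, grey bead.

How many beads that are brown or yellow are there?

12

brown: 9; yellow: 3; together 9 + 3 = 12.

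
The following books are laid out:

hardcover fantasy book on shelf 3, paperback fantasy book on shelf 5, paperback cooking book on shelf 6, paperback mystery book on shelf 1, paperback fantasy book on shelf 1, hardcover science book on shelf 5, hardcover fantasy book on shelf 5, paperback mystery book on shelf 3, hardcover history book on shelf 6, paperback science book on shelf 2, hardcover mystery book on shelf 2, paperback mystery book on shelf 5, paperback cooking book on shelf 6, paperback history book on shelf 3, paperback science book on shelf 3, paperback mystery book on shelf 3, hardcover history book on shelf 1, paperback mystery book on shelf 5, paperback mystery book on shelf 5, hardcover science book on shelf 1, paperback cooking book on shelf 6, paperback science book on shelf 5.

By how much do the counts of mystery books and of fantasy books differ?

mystery books: 7. fantasy books: 4.
|7 − 4| = 7 − 4 = 3.

3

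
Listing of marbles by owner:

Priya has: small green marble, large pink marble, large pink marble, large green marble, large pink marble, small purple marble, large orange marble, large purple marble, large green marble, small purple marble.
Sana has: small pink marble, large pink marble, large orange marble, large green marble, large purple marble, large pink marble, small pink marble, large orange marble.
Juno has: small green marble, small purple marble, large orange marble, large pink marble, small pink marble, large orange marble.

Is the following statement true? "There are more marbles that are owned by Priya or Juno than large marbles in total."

marbles owned by Priya or Juno: 16.
large marbles: 16.
The claim requires 16 > 16, which does not hold.

False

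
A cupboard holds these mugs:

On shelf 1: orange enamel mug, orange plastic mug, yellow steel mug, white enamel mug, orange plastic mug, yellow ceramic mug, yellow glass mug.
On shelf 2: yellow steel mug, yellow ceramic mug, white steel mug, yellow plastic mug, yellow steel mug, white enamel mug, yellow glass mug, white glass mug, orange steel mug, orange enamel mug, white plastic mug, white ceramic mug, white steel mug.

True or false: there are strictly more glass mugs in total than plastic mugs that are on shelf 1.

True

|glass mugs| = 3.
|plastic mugs on shelf 1| = 2.
The claim requires 3 > 2, which holds.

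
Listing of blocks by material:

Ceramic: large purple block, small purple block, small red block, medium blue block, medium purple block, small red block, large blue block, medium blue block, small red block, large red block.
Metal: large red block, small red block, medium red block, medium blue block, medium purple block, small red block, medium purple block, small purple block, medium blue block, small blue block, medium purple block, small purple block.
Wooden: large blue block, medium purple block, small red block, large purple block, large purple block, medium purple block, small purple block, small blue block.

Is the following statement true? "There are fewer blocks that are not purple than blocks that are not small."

True

There are 17 blocks that are not purple.
There are 18 blocks that are not small.
The claim requires 17 < 18, which holds.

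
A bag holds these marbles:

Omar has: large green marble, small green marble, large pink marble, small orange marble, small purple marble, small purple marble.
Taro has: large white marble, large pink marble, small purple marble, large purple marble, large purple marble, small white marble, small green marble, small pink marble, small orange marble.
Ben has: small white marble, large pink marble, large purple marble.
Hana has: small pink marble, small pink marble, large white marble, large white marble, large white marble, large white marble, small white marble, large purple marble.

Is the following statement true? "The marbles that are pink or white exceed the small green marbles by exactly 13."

|marbles that are pink or white| = 14.
|small green marbles| = 2.
The claim requires 14 − 2 (= 12) to equal 13, which does not hold.

False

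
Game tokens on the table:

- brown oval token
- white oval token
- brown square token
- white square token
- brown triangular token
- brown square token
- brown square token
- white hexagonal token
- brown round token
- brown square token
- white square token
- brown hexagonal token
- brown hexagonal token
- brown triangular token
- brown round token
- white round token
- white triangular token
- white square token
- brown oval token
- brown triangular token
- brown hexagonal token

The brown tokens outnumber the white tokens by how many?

7

brown tokens: 14.
white tokens: 7.
14 − 7 = 7.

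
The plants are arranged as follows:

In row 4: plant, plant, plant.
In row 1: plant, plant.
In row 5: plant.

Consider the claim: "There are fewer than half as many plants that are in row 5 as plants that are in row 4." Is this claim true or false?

True

There is 1 plant in row 5.
There are 3 plants in row 4.
The claim requires 2 × 1 = 2 < 3, which holds.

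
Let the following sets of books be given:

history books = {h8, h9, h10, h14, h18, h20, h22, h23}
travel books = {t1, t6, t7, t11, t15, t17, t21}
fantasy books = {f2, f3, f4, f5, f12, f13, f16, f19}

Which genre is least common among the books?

travel

Counts by genre: fantasy 8, history 8, travel 7.
The minimum is 7, held uniquely by travel.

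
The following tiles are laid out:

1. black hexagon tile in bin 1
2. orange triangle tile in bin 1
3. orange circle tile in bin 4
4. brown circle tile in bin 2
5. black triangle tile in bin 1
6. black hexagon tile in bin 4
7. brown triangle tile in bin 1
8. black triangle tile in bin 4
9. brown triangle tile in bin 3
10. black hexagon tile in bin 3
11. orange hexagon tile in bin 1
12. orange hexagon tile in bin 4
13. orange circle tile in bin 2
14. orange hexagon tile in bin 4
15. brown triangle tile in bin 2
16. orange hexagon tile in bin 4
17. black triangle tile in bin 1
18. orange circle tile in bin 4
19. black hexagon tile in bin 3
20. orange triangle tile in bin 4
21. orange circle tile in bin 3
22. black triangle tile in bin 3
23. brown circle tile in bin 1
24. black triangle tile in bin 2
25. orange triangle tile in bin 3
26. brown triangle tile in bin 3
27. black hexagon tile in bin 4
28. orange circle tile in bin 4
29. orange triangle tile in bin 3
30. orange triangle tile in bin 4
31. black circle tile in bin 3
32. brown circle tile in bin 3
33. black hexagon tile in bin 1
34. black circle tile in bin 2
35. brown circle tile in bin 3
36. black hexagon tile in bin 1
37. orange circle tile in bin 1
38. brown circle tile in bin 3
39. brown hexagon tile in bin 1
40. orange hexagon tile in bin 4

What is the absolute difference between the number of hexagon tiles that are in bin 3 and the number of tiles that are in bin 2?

hexagon tiles in bin 3: 2. tiles in bin 2: 5.
|2 − 5| = 5 − 2 = 3.

3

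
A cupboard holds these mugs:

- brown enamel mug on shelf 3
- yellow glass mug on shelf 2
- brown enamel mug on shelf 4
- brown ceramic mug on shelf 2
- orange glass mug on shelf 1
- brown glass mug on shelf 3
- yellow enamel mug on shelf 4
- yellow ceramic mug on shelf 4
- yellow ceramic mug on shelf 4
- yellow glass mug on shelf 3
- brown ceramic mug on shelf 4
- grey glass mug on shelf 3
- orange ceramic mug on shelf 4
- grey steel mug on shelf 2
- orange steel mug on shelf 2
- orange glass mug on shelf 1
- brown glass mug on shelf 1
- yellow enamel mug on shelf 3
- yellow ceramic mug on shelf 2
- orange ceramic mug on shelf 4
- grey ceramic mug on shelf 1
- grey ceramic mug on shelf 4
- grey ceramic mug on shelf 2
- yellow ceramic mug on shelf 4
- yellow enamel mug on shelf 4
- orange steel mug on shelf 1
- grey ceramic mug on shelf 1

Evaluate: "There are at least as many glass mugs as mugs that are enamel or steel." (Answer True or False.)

False

|glass mugs| = 7.
|mugs that are enamel or steel| = 8.
The claim requires 7 ≥ 8, which does not hold.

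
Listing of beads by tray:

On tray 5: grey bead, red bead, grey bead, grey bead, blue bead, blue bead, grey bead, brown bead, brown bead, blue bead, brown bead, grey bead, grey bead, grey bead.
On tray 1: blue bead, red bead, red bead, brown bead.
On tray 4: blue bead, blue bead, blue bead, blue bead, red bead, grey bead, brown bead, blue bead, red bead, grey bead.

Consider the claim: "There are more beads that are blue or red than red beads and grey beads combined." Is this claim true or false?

There are 14 beads that are blue or red.
red beads: 5; grey beads: 9; combined: 5 + 9 = 14.
The claim requires 14 > 14, which does not hold.

False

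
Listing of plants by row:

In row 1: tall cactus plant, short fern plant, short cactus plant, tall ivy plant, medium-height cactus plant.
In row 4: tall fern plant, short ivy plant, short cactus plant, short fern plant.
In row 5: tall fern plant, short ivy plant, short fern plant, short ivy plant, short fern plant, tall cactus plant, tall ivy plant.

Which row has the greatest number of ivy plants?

Counts by row (restricted to ivy plants): row 5→3, row 4→1, row 1→1.
The maximum is 3, held uniquely by row 5.

row 5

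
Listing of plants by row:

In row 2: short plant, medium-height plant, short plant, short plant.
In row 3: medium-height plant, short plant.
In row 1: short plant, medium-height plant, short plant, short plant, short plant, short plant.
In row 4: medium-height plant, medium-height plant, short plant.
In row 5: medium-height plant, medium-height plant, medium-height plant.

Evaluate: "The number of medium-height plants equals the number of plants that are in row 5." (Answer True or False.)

There are 8 medium-height plants.
There are 3 plants in row 5.
The claim requires 8 = 3, which does not hold.

False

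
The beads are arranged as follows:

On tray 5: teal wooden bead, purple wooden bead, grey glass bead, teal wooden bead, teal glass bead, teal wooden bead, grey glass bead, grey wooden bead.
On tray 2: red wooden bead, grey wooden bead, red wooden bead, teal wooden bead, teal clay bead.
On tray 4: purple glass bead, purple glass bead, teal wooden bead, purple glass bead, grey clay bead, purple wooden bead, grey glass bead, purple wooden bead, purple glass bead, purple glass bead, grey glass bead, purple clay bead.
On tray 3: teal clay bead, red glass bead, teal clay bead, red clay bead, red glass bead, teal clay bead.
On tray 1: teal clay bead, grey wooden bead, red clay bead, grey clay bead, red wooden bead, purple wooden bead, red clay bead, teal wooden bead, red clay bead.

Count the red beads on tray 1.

4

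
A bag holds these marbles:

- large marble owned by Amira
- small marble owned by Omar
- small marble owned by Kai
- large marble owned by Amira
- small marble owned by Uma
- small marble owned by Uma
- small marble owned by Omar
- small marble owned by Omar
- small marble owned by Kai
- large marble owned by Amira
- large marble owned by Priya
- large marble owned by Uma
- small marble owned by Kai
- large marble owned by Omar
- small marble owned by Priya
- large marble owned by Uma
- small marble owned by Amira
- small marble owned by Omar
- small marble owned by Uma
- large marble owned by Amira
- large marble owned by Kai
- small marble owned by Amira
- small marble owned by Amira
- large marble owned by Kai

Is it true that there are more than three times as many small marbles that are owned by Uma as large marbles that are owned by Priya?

False

small marbles owned by Uma: 3.
large marbles owned by Priya: 1.
The claim requires 3 > 3 × 1 = 3, which does not hold.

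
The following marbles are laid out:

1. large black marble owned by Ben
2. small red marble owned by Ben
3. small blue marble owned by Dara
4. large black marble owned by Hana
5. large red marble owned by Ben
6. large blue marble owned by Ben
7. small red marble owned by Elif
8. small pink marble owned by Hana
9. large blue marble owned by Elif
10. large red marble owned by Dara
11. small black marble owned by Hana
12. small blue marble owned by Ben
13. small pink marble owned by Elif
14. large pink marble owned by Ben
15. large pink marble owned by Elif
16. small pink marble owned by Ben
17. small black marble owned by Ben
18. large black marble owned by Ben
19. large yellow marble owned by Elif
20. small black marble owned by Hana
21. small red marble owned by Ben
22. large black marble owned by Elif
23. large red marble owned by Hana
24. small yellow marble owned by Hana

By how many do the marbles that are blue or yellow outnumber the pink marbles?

1

marbles that are blue or yellow: 6.
pink marbles: 5.
6 − 5 = 1.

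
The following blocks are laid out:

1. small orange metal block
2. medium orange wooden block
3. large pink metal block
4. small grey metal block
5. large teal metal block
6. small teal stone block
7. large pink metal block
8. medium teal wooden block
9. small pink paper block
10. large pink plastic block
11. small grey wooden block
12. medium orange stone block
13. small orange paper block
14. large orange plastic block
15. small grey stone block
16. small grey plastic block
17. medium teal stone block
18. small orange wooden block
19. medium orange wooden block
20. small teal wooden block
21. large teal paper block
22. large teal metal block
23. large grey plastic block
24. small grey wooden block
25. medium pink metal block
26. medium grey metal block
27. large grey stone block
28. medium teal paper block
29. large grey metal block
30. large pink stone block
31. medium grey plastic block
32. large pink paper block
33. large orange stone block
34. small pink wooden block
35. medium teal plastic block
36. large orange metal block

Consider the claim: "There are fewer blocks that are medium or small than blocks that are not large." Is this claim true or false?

False

|blocks that are medium or small| = 22.
|blocks that are not large| = 22.
The claim requires 22 < 22, which does not hold.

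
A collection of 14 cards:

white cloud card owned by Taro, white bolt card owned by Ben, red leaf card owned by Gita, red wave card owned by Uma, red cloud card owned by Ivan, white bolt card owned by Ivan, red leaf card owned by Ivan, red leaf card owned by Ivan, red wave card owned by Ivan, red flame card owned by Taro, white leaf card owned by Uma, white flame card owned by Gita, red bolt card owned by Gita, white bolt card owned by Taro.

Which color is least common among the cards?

Counts by color: red 8, white 6.
The minimum is 6, held uniquely by white.

white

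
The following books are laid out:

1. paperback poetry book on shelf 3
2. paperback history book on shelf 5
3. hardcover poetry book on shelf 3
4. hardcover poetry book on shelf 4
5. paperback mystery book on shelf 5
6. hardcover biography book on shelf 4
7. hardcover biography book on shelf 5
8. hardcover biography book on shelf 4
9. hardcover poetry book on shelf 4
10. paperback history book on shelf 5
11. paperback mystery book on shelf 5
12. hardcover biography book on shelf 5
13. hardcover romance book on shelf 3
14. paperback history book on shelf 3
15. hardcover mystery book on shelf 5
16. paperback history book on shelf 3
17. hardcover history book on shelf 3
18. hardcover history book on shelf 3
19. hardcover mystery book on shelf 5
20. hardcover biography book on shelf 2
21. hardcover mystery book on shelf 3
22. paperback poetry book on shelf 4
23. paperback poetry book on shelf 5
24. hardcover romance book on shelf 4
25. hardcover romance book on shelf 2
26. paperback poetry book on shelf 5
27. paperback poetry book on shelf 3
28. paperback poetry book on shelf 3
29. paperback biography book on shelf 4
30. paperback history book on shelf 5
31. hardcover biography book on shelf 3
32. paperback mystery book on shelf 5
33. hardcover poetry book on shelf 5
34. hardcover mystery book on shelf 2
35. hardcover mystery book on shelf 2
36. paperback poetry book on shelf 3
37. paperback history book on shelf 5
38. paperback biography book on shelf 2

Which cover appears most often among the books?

hardcover

Counts by cover: hardcover 20, paperback 18.
The maximum is 20, held uniquely by hardcover.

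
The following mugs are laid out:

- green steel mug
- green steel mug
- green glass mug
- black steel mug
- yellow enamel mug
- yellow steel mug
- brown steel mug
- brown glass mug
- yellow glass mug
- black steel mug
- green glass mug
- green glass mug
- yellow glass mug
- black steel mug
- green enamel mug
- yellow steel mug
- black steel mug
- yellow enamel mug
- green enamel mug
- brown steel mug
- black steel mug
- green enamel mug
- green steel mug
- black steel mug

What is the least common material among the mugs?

enamel

Counts by material: steel 13, glass 6, enamel 5.
The minimum is 5, held uniquely by enamel.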